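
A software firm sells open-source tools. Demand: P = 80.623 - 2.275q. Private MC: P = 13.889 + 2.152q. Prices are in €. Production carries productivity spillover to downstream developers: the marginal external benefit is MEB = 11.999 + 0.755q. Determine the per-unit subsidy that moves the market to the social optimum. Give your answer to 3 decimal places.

Social marginal cost = private MC − MEB = 1.890 + 1.397q.
Set SMC = demand: 1.890 + 1.397q = 80.623 - 2.275q → q* = 21.4414.
The Pigouvian subsidy equals MEB at q*: 11.999 + 0.755×21.4414 = 28.1873.

subsidy = €28.187 per unit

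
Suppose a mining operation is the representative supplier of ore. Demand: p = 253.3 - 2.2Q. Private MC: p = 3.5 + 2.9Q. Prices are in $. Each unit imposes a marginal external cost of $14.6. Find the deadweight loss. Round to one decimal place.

Market equilibrium (private): 3.5 + 2.9Q = 253.3 - 2.2Q → Q_m = 48.9804.
Social marginal cost = private MC + MEC = 18.1 + 2.9Q.
Set SMC = demand: 18.1 + 2.9Q = 253.3 - 2.2Q → Q* = 46.1176.
The loss is the area between SMC and demand from Q* to Q_m; with linear curves that's a triangle of height MEC(Q_m).
DWL = ½ × 2.8628 × 14.6000 = 20.8984.

DWL = $20.9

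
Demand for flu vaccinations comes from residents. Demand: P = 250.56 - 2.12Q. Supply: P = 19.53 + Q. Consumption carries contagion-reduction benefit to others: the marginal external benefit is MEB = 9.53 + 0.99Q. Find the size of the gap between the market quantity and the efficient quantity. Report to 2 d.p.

38.89 units

Market equilibrium (private): 19.53 + Q = 250.56 - 2.12Q → Q_m = 74.0481.
Social marginal benefit = demand + MEB = 260.09 - 1.13Q.
Set SMB = MC: 260.09 - 1.13Q = 19.53 + Q → Q* = 112.9390.
Gap = |74.0481 − 112.9390| = 38.8909.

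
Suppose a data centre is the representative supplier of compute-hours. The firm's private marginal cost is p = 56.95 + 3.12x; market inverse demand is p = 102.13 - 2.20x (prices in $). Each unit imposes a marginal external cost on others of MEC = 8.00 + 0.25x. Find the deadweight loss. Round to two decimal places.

Market equilibrium (private): 56.95 + 3.12x = 102.13 - 2.20x → x_m = 8.4925.
Social marginal cost = private MC + MEC = 64.95 + 3.37x.
Set SMC = demand: 64.95 + 3.37x = 102.13 - 2.20x → x* = 6.6750.
The welfare-loss triangle has base |x_m − x*| and height MEC(x_m) (the vertical gap between SMC and demand is zero at x* and MEC at x_m).
DWL = ½ × 1.8175 × 10.1231 = 9.1994.

DWL = $9.20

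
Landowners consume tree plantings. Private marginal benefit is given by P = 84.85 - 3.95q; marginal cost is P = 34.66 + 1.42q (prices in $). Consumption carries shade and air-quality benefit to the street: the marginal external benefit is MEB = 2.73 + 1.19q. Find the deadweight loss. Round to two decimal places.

Market equilibrium (private): 34.66 + 1.42q = 84.85 - 3.95q → q_m = 9.3464.
Social marginal benefit = demand + MEB = 87.58 - 2.76q.
Set SMB = MC: 87.58 - 2.76q = 34.66 + 1.42q → q* = 12.6603.
The loss is the area between SMB and MC from q* to q_m; with linear curves that's a triangle of height MEB(q_m).
DWL = ½ × 3.3139 × 13.8522 = 22.9524.

DWL = $22.95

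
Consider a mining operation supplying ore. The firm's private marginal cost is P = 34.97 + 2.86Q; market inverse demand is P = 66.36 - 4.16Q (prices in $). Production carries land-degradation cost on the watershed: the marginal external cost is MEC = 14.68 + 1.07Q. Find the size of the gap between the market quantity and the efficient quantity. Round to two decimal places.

Market equilibrium (private): 34.97 + 2.86Q = 66.36 - 4.16Q → Q_m = 4.4715.
Social marginal cost = private MC + MEC = 49.65 + 3.93Q.
Set SMC = demand: 49.65 + 3.93Q = 66.36 - 4.16Q → Q* = 2.0655.
Gap = |4.4715 − 2.0655| = 2.4060.

2.41 units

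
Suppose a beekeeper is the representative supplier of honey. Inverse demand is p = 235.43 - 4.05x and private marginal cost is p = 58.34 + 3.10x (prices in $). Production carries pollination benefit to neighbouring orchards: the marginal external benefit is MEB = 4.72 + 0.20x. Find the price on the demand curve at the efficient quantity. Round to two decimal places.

P = $129.48

Social marginal cost = private MC − MEB = 53.62 + 2.90x.
Set SMC = demand: 53.62 + 2.90x = 235.43 - 4.05x → x* = 26.1597.
Consumer price on the demand curve at x*: 235.43 − 4.05×26.1597 = 129.4832.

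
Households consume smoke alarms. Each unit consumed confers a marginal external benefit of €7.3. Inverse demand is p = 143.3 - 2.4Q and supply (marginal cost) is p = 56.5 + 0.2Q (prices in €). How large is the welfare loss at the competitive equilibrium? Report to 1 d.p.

Market equilibrium (private): 56.5 + 0.2Q = 143.3 - 2.4Q → Q_m = 33.3846.
Social marginal benefit = demand + MEB = 150.6 - 2.4Q.
Set SMB = MC: 150.6 - 2.4Q = 56.5 + 0.2Q → Q* = 36.1923.
The loss is the area between SMB and MC from Q* to Q_m; with linear curves that's a triangle of height MEB(Q_m).
DWL = ½ × 2.8077 × 7.3000 = 10.2481.

DWL = €10.2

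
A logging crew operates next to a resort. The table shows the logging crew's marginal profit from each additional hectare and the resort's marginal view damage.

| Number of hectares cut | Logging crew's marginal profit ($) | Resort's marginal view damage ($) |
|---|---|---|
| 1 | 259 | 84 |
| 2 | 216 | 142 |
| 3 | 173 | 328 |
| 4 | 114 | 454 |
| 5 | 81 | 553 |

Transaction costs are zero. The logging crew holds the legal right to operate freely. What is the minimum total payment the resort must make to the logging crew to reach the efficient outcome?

Left alone the logging crew would choose level 5 (marginal profit stays positive).
Efficient level: k* = 2 (marginal profit ≥ marginal view damage through 2).
The resort must at least cover the logging crew's forgone profit from cutting 5→2: 173 + 114 + 81 = 368.

$368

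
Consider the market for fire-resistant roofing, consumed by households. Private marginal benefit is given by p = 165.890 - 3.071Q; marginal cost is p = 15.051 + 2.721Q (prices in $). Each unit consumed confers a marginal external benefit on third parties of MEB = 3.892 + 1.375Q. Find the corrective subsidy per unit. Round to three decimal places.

Social marginal benefit = demand + MEB = 169.782 - 1.696Q.
Set SMB = MC: 169.782 - 1.696Q = 15.051 + 2.721Q → Q* = 35.0308.
The Pigouvian subsidy equals MEB at Q*: 3.892 + 1.375×35.0308 = 52.0594.

subsidy = $52.059 per unit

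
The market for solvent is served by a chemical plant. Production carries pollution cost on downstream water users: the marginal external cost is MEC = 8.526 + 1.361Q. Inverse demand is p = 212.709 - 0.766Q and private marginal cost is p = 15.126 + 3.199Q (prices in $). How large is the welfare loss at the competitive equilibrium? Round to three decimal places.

Market equilibrium (private): 15.126 + 3.199Q = 212.709 - 0.766Q → Q_m = 49.8318.
Social marginal cost = private MC + MEC = 23.652 + 4.560Q.
Set SMC = demand: 23.652 + 4.560Q = 212.709 - 0.766Q → Q* = 35.4970.
The loss is the area between SMC and demand from Q* to Q_m; with linear curves that's a triangle of height MEC(Q_m).
DWL = ½ × 14.3348 × 76.3470 = 547.2095.

DWL = $547.209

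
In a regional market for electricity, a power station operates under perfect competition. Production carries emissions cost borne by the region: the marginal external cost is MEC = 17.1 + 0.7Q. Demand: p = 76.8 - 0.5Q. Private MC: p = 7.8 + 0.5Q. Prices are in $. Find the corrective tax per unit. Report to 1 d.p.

Social marginal cost = private MC + MEC = 24.9 + 1.2Q.
Set SMC = demand: 24.9 + 1.2Q = 76.8 - 0.5Q → Q* = 30.5294.
The Pigouvian tax equals MEC at Q*: 17.1 + 0.7×30.5294 = 38.4706.

tax = $38.5 per unit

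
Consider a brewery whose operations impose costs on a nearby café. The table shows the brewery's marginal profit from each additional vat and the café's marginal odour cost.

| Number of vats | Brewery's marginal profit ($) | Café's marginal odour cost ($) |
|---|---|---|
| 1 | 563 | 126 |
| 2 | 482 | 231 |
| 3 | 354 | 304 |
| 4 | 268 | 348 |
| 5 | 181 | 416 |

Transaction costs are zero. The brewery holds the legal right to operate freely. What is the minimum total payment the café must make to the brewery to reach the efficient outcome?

$449

Left alone the brewery would choose level 5 (marginal profit stays positive).
Efficient level: k* = 3 (marginal profit ≥ marginal odour cost through 3).
The café must at least cover the brewery's forgone profit from cutting 5→3: 268 + 181 = 449.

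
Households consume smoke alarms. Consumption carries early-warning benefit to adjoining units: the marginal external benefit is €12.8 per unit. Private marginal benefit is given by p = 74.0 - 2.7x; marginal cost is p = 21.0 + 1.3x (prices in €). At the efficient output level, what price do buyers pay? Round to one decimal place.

Social marginal benefit = demand + MEB = 86.8 - 2.7x.
Set SMB = MC: 86.8 - 2.7x = 21.0 + 1.3x → x* = 16.4500.
Consumer price on the demand curve at x*: 74.0 − 2.7×16.4500 = 29.5850.

P = €29.6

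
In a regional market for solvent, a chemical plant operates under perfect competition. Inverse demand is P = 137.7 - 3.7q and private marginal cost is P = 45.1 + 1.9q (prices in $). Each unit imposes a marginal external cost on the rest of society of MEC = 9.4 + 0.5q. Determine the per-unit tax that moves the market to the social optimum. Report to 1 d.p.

tax = $16.2 per unit

Social marginal cost = private MC + MEC = 54.5 + 2.4q.
Set SMC = demand: 54.5 + 2.4q = 137.7 - 3.7q → q* = 13.6393.
The Pigouvian tax equals MEC at q*: 9.4 + 0.5×13.6393 = 16.2197.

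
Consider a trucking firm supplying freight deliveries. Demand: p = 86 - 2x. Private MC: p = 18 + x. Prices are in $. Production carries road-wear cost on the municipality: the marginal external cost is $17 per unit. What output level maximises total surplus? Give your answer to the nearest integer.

x* = 17

Social marginal cost = private MC + MEC = 35 + x.
Set SMC = demand: 35 + x = 86 - 2x → x* = 17.0000.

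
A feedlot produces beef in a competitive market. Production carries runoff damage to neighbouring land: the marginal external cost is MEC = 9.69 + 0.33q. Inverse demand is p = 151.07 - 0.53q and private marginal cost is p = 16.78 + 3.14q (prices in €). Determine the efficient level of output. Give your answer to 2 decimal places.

q* = 31.15

Social marginal cost = private MC + MEC = 26.47 + 3.47q.
Set SMC = demand: 26.47 + 3.47q = 151.07 - 0.53q → q* = 31.1500.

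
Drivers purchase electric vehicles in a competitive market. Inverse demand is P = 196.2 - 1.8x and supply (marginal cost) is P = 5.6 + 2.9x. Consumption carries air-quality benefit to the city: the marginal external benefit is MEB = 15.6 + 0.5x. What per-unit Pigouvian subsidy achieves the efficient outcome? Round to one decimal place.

subsidy = 40.1 per unit

Social marginal benefit = demand + MEB = 211.8 - 1.3x.
Set SMB = MC: 211.8 - 1.3x = 5.6 + 2.9x → x* = 49.0952.
The Pigouvian subsidy equals MEB at x*: 15.6 + 0.5×49.0952 = 40.1476.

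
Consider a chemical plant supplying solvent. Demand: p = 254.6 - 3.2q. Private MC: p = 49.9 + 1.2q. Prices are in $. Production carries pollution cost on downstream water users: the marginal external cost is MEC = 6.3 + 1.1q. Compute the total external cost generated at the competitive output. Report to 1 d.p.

$1483.5

Market equilibrium (private): 49.9 + 1.2q = 254.6 - 3.2q → q_m = 46.5227.
Total external cost = ∫₀^{q_m} (6.3 + 1.1q) dq = 6.3×46.5227 + ½×1.1×46.5227² = 1483.4919.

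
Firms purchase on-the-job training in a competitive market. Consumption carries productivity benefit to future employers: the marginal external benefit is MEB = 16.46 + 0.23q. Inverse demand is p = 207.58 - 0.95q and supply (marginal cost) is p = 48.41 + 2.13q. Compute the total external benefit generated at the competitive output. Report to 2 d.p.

1157.76

Market equilibrium (private): 48.41 + 2.13q = 207.58 - 0.95q → q_m = 51.6786.
Total external benefit = ∫₀^{q_m} (16.46 + 0.23q) dq = 16.46×51.6786 + ½×0.23×51.6786² = 1157.7577.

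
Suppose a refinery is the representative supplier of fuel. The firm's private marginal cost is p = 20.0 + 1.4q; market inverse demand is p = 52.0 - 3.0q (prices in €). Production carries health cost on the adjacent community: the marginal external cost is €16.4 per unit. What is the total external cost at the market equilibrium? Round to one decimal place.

Market equilibrium (private): 20.0 + 1.4q = 52.0 - 3.0q → q_m = 7.2727.
Total external cost = MEC × q_m = 16.4 × 7.2727 = 119.2723.

€119.3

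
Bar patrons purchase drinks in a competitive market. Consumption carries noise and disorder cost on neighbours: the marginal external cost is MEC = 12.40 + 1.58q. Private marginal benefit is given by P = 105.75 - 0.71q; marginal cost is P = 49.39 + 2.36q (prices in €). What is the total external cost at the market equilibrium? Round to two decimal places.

Market equilibrium (private): 49.39 + 2.36q = 105.75 - 0.71q → q_m = 18.3583.
Total external cost = ∫₀^{q_m} (12.40 + 1.58q) dq = 12.40×18.3583 + ½×1.58×18.3583² = 493.8944.

€493.89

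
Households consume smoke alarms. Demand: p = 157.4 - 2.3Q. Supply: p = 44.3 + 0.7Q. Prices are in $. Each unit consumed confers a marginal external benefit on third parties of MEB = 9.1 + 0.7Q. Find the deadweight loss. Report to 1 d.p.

Market equilibrium (private): 44.3 + 0.7Q = 157.4 - 2.3Q → Q_m = 37.7000.
Social marginal benefit = demand + MEB = 166.5 - 1.6Q.
Set SMB = MC: 166.5 - 1.6Q = 44.3 + 0.7Q → Q* = 53.1304.
Between Q* and Q_m the wedge SMB − MC runs linearly from 0 to MEB(Q_m), so the loss is a triangle.
DWL = ½ × 15.4304 × 35.4900 = 273.8124.

DWL = $273.8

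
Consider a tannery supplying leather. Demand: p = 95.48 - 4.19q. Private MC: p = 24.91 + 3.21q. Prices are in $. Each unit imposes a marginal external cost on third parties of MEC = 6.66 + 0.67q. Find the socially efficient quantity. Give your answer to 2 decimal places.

Social marginal cost = private MC + MEC = 31.57 + 3.88q.
Set SMC = demand: 31.57 + 3.88q = 95.48 - 4.19q → q* = 7.9195.

q* = 7.92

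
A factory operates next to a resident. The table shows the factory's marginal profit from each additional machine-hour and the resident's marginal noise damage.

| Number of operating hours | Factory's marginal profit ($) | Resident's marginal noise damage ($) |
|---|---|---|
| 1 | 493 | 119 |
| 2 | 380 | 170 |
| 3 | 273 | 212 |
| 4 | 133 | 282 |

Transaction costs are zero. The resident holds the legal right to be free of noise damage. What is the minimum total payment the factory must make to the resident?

Efficient level: marginal profit ≥ marginal noise damage through level 3, so k* = 3.
With the resident holding the right, the factory must at least compensate total damage at k*: 119 + 170 + 212 = 501.

$501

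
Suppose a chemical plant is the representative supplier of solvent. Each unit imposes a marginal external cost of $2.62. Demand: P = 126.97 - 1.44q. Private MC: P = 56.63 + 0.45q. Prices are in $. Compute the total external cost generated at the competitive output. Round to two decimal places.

$97.51

Market equilibrium (private): 56.63 + 0.45q = 126.97 - 1.44q → q_m = 37.2169.
Total external cost = MEC × q_m = 2.62 × 37.2169 = 97.5083.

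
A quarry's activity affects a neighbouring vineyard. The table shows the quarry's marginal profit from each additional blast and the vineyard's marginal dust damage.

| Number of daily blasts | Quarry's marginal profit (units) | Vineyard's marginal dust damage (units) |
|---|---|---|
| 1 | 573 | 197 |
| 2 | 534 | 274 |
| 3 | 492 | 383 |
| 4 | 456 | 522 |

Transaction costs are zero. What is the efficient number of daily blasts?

Bargaining reaches the level where marginal profit last exceeds marginal dust damage.
That holds through level 3 (492 ≥ 383) but not at 4 (456 < 522).

3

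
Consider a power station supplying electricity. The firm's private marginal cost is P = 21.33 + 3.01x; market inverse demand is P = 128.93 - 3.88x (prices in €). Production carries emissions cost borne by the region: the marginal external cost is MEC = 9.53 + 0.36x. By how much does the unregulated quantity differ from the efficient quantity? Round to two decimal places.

2.09 units

Market equilibrium (private): 21.33 + 3.01x = 128.93 - 3.88x → x_m = 15.6168.
Social marginal cost = private MC + MEC = 30.86 + 3.37x.
Set SMC = demand: 30.86 + 3.37x = 128.93 - 3.88x → x* = 13.5269.
Gap = |15.6168 − 13.5269| = 2.0899.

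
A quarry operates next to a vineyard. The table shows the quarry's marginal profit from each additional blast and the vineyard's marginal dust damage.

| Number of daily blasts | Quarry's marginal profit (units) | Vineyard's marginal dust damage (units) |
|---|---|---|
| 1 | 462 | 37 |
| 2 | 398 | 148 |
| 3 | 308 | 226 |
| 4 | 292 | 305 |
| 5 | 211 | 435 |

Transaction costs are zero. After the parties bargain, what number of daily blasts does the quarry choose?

3

Bargaining reaches the level where marginal profit last exceeds marginal dust damage.
That holds through level 3 (308 ≥ 226) but not at 4 (292 < 305).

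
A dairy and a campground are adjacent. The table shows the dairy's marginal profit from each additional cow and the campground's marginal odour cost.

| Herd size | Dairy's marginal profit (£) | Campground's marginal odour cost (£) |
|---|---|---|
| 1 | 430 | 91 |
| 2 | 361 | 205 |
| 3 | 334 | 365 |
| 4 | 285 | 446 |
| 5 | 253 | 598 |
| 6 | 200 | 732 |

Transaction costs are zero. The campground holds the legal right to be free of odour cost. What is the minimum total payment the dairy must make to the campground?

£296

Efficient level: marginal profit ≥ marginal odour cost through level 2, so k* = 2.
With the campground holding the right, the dairy must at least compensate total damage at k*: 91 + 205 = 296.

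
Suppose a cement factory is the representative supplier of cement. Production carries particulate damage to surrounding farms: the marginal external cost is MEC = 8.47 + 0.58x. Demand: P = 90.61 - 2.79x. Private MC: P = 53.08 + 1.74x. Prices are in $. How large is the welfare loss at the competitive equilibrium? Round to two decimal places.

Market equilibrium (private): 53.08 + 1.74x = 90.61 - 2.79x → x_m = 8.2848.
Social marginal cost = private MC + MEC = 61.55 + 2.32x.
Set SMC = demand: 61.55 + 2.32x = 90.61 - 2.79x → x* = 5.6869.
The welfare-loss triangle has base |x_m − x*| and height MEC(x_m) (the vertical gap between SMC and demand is zero at x* and MEC at x_m).
DWL = ½ × 2.5979 × 13.2752 = 17.2438.

DWL = $17.24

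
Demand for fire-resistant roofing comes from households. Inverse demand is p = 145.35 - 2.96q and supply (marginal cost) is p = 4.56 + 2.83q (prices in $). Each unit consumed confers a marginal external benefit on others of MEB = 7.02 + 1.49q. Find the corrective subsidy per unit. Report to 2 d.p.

subsidy = $58.24 per unit

Social marginal benefit = demand + MEB = 152.37 - 1.47q.
Set SMB = MC: 152.37 - 1.47q = 4.56 + 2.83q → q* = 34.3744.
The Pigouvian subsidy equals MEB at q*: 7.02 + 1.49×34.3744 = 58.2379.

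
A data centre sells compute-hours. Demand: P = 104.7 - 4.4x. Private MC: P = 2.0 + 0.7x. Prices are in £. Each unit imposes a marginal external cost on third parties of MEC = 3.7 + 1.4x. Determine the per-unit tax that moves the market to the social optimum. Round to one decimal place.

tax = £25.0 per unit

Social marginal cost = private MC + MEC = 5.7 + 2.1x.
Set SMC = demand: 5.7 + 2.1x = 104.7 - 4.4x → x* = 15.2308.
The Pigouvian tax equals MEC at x*: 3.7 + 1.4×15.2308 = 25.0231.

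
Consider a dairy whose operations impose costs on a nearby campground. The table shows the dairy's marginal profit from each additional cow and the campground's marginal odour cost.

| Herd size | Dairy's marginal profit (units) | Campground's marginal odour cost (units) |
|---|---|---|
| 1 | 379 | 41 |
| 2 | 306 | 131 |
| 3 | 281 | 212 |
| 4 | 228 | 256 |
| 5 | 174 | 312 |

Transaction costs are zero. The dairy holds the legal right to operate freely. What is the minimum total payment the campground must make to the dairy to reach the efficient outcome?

Left alone the dairy would choose level 5 (marginal profit stays positive).
Efficient level: k* = 3 (marginal profit ≥ marginal odour cost through 3).
The campground must at least cover the dairy's forgone profit from cutting 5→3: 228 + 174 = 402.

402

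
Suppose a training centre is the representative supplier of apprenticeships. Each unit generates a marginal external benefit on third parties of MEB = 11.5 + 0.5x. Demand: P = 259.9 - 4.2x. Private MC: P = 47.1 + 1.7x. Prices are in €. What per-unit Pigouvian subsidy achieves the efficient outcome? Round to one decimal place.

subsidy = €32.3 per unit

Social marginal cost = private MC − MEB = 35.6 + 1.2x.
Set SMC = demand: 35.6 + 1.2x = 259.9 - 4.2x → x* = 41.5370.
The Pigouvian subsidy equals MEB at x*: 11.5 + 0.5×41.5370 = 32.2685.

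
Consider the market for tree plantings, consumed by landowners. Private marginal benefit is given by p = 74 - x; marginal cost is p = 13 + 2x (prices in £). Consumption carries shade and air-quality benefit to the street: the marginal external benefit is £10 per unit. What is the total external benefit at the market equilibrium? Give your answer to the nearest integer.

Market equilibrium (private): 13 + 2x = 74 - x → x_m = 20.3333.
Total external benefit = MEB × x_m = 10 × 20.3333 = 203.3330.

£203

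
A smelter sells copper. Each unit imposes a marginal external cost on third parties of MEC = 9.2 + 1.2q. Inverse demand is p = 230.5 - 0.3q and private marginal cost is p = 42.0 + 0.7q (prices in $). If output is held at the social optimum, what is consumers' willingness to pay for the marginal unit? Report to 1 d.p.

Social marginal cost = private MC + MEC = 51.2 + 1.9q.
Set SMC = demand: 51.2 + 1.9q = 230.5 - 0.3q → q* = 81.5000.
Consumer price on the demand curve at q*: 230.5 − 0.3×81.5000 = 206.0500.

P = $206.1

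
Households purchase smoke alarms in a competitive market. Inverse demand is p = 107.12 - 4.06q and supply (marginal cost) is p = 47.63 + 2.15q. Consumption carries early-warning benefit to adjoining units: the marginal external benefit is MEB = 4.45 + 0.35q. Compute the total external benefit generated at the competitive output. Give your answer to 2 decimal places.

58.69

Market equilibrium (private): 47.63 + 2.15q = 107.12 - 4.06q → q_m = 9.5797.
Total external benefit = ∫₀^{q_m} (4.45 + 0.35q) dq = 4.45×9.5797 + ½×0.35×9.5797² = 58.6895.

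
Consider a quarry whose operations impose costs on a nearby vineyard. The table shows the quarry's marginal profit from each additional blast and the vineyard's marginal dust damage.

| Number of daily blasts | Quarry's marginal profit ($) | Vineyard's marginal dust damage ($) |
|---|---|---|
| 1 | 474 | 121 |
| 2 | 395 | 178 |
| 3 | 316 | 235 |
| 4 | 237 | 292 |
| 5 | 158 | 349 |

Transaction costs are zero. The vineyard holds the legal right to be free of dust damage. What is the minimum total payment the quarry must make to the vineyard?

$534

Efficient level: marginal profit ≥ marginal dust damage through level 3, so k* = 3.
With the vineyard holding the right, the quarry must at least compensate total damage at k*: 121 + 178 + 235 = 534.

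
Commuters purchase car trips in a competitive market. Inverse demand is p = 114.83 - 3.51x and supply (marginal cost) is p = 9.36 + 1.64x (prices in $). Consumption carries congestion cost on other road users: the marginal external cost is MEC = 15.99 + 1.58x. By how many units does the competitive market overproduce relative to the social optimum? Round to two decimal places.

Market equilibrium (private): 9.36 + 1.64x = 114.83 - 3.51x → x_m = 20.4796.
Social marginal benefit = demand − MEC = 98.84 - 5.09x.
Set SMB = MC: 98.84 - 5.09x = 9.36 + 1.64x → x* = 13.2957.
Gap = |20.4796 − 13.2957| = 7.1839.

7.18 units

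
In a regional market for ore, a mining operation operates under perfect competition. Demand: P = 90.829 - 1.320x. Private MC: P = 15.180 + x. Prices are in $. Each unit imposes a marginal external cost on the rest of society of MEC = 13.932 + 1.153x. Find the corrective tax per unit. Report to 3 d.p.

Social marginal cost = private MC + MEC = 29.112 + 2.153x.
Set SMC = demand: 29.112 + 2.153x = 90.829 - 1.320x → x* = 17.7705.
The Pigouvian tax equals MEC at x*: 13.932 + 1.153×17.7705 = 34.4214.

tax = $34.421 per unit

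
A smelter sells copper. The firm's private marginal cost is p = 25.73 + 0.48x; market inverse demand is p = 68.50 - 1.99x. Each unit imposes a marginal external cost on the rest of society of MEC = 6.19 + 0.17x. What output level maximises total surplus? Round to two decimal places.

x* = 13.86

Social marginal cost = private MC + MEC = 31.92 + 0.65x.
Set SMC = demand: 31.92 + 0.65x = 68.50 - 1.99x → x* = 13.8561.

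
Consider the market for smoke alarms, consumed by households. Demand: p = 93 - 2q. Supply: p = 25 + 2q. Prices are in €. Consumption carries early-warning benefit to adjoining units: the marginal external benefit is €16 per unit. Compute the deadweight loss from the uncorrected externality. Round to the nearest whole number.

DWL = €32

Market equilibrium (private): 25 + 2q = 93 - 2q → q_m = 17.0000.
Social marginal benefit = demand + MEB = 109 - 2q.
Set SMB = MC: 109 - 2q = 25 + 2q → q* = 21.0000.
The welfare-loss triangle has base |q_m − q*| and height MEB(q_m) (the vertical gap between SMB and MC is zero at q* and MEB at q_m).
DWL = ½ × 4.0000 × 16.0000 = 32.0000.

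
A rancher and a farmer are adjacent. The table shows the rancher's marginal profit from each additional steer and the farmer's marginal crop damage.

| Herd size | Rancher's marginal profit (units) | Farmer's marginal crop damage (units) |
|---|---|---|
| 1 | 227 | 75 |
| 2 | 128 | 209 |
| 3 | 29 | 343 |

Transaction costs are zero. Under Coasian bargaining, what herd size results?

1

Bargaining reaches the level where marginal profit last exceeds marginal crop damage.
That holds through level 1 (227 ≥ 75) but not at 2 (128 < 209).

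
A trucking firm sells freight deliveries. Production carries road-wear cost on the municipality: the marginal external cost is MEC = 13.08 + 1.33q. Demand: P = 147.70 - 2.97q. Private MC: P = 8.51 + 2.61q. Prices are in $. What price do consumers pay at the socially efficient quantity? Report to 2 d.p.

P = $93.50

Social marginal cost = private MC + MEC = 21.59 + 3.94q.
Set SMC = demand: 21.59 + 3.94q = 147.70 - 2.97q → q* = 18.2504.
Consumer price on the demand curve at q*: 147.70 − 2.97×18.2504 = 93.4963.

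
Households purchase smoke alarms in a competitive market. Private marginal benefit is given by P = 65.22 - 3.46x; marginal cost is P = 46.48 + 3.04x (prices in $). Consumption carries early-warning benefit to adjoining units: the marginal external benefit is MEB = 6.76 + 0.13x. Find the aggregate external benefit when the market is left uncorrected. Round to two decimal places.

$20.03

Market equilibrium (private): 46.48 + 3.04x = 65.22 - 3.46x → x_m = 2.8831.
Total external benefit = ∫₀^{x_m} (6.76 + 0.13x) dx = 6.76×2.8831 + ½×0.13×2.8831² = 20.0301.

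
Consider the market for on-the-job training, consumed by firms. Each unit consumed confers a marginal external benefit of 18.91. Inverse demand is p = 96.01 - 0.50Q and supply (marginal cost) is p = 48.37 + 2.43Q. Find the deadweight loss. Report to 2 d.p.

Market equilibrium (private): 48.37 + 2.43Q = 96.01 - 0.50Q → Q_m = 16.2594.
Social marginal benefit = demand + MEB = 114.92 - 0.50Q.
Set SMB = MC: 114.92 - 0.50Q = 48.37 + 2.43Q → Q* = 22.7133.
Height of the DWL triangle at Q_m is SMB(Q_m) − MC(Q_m) = MEB(Q_m) = 18.9100.
DWL = ½ × 6.4539 × 18.9100 = 61.0216.

DWL = 61.02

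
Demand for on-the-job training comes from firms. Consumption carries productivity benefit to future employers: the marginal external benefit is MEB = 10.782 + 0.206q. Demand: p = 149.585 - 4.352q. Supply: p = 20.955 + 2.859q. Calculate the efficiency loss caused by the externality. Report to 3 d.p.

DWL = 14.918

Market equilibrium (private): 20.955 + 2.859q = 149.585 - 4.352q → q_m = 17.8380.
Social marginal benefit = demand + MEB = 160.367 - 4.146q.
Set SMB = MC: 160.367 - 4.146q = 20.955 + 2.859q → q* = 19.9018.
Height of the DWL triangle at q_m is SMB(q_m) − MC(q_m) = MEB(q_m) = 14.4566.
DWL = ½ × 2.0638 × 14.4566 = 14.9178.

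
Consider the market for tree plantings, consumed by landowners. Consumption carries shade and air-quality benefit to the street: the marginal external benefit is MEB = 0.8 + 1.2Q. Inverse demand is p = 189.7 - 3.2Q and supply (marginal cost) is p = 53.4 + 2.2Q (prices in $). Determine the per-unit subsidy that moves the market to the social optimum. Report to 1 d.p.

subsidy = $40.0 per unit

Social marginal benefit = demand + MEB = 190.5 - 2.0Q.
Set SMB = MC: 190.5 - 2.0Q = 53.4 + 2.2Q → Q* = 32.6429.
The Pigouvian subsidy equals MEB at Q*: 0.8 + 1.2×32.6429 = 39.9715.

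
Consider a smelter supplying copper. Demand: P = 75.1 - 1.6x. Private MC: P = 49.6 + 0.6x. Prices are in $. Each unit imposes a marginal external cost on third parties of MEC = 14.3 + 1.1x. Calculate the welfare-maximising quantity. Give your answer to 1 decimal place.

Social marginal cost = private MC + MEC = 63.9 + 1.7x.
Set SMC = demand: 63.9 + 1.7x = 75.1 - 1.6x → x* = 3.3939.

x* = 3.4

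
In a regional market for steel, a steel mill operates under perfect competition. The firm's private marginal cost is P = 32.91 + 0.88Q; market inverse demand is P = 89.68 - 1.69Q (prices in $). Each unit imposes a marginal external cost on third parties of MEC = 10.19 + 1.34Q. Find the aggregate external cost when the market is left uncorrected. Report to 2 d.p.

$552.02

Market equilibrium (private): 32.91 + 0.88Q = 89.68 - 1.69Q → Q_m = 22.0895.
Total external cost = ∫₀^{Q_m} (10.19 + 1.34Q) dQ = 10.19×22.0895 + ½×1.34×22.0895² = 552.0158.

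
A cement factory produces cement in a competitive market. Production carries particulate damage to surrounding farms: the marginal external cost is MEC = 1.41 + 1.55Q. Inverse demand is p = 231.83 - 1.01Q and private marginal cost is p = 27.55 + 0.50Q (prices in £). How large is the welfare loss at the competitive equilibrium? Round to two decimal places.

DWL = £7281.67

Market equilibrium (private): 27.55 + 0.50Q = 231.83 - 1.01Q → Q_m = 135.2848.
Social marginal cost = private MC + MEC = 28.96 + 2.05Q.
Set SMC = demand: 28.96 + 2.05Q = 231.83 - 1.01Q → Q* = 66.2974.
Height of the DWL triangle at Q_m is SMC(Q_m) − demand(Q_m) = MEC(Q_m) = 211.1014.
DWL = ½ × 68.9874 × 211.1014 = 7281.6684.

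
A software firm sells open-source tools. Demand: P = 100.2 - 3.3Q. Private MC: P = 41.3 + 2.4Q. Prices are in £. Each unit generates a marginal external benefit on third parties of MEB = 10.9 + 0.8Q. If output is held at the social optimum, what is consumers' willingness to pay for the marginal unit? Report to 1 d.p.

P = £53.2

Social marginal cost = private MC − MEB = 30.4 + 1.6Q.
Set SMC = demand: 30.4 + 1.6Q = 100.2 - 3.3Q → Q* = 14.2449.
Consumer price on the demand curve at Q*: 100.2 − 3.3×14.2449 = 53.1918.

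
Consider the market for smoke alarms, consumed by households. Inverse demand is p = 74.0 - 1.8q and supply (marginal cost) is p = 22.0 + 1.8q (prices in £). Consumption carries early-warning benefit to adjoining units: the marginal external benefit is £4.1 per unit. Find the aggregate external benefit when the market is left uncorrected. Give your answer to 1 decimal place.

£59.2

Market equilibrium (private): 22.0 + 1.8q = 74.0 - 1.8q → q_m = 14.4444.
Total external benefit = MEB × q_m = 4.1 × 14.4444 = 59.2220.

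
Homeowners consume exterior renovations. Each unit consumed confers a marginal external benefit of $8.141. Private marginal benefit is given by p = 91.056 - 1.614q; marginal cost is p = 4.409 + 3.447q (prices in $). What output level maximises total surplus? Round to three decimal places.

Social marginal benefit = demand + MEB = 99.197 - 1.614q.
Set SMB = MC: 99.197 - 1.614q = 4.409 + 3.447q → q* = 18.7291.

q* = 18.729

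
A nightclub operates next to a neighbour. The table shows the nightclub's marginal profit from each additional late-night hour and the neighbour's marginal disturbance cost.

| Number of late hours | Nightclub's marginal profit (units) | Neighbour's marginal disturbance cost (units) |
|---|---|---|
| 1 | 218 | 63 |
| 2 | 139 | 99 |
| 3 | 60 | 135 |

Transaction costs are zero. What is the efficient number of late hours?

Bargaining reaches the level where marginal profit last exceeds marginal disturbance cost.
That holds through level 2 (139 ≥ 99) but not at 3 (60 < 135).

2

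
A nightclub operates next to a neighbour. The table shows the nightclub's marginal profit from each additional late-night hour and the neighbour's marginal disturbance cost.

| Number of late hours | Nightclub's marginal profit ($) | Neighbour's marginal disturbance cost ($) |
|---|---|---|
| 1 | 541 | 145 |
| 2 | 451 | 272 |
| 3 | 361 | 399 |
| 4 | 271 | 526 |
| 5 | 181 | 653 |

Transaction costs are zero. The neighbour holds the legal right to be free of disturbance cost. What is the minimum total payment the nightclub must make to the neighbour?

Efficient level: marginal profit ≥ marginal disturbance cost through level 2, so k* = 2.
With the neighbour holding the right, the nightclub must at least compensate total damage at k*: 145 + 272 = 417.

$417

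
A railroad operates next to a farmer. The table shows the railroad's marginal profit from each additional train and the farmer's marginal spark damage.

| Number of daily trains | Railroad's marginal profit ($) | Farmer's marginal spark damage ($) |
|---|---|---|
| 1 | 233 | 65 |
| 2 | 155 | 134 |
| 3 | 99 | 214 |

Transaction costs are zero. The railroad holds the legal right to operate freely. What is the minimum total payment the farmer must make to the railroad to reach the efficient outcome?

Left alone the railroad would choose level 3 (marginal profit stays positive).
Efficient level: k* = 2 (marginal profit ≥ marginal spark damage through 2).
The farmer must at least cover the railroad's forgone profit from cutting 3→2: 99 = 99.

$99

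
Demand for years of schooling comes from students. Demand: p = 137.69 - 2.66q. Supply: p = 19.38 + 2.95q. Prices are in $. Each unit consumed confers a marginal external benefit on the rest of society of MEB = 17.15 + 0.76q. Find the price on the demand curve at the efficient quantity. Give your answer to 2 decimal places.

Social marginal benefit = demand + MEB = 154.84 - 1.90q.
Set SMB = MC: 154.84 - 1.90q = 19.38 + 2.95q → q* = 27.9299.
Consumer price on the demand curve at q*: 137.69 − 2.66×27.9299 = 63.3965.

P = $63.40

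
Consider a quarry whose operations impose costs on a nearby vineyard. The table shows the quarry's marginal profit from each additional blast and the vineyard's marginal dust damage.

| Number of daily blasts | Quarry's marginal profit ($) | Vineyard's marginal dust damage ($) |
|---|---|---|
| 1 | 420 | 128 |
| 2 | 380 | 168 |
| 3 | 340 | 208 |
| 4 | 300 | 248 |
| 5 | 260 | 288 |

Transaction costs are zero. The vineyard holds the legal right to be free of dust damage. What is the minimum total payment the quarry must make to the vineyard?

Efficient level: marginal profit ≥ marginal dust damage through level 4, so k* = 4.
With the vineyard holding the right, the quarry must at least compensate total damage at k*: 128 + 168 + 208 + 248 = 752.

$752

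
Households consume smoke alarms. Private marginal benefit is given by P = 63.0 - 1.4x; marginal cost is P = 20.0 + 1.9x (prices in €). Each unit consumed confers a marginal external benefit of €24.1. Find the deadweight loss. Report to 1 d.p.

DWL = €88.0

Market equilibrium (private): 20.0 + 1.9x = 63.0 - 1.4x → x_m = 13.0303.
Social marginal benefit = demand + MEB = 87.1 - 1.4x.
Set SMB = MC: 87.1 - 1.4x = 20.0 + 1.9x → x* = 20.3333.
The welfare-loss triangle has base |x_m − x*| and height MEB(x_m) (the vertical gap between SMB and MC is zero at x* and MEB at x_m).
DWL = ½ × 7.3030 × 24.1000 = 88.0012.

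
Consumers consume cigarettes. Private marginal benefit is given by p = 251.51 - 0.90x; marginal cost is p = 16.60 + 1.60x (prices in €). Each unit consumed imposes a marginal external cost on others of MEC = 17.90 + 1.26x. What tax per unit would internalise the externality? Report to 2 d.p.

tax = €90.62 per unit

Social marginal benefit = demand − MEC = 233.61 - 2.16x.
Set SMB = MC: 233.61 - 2.16x = 16.60 + 1.60x → x* = 57.7154.
The Pigouvian tax equals MEC at x*: 17.90 + 1.26×57.7154 = 90.6214.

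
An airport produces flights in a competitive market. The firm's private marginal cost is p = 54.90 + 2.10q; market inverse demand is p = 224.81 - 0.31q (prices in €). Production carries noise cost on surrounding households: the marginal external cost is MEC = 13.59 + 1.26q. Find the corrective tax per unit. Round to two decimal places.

tax = €67.26 per unit

Social marginal cost = private MC + MEC = 68.49 + 3.36q.
Set SMC = demand: 68.49 + 3.36q = 224.81 - 0.31q → q* = 42.5940.
The Pigouvian tax equals MEC at q*: 13.59 + 1.26×42.5940 = 67.2584.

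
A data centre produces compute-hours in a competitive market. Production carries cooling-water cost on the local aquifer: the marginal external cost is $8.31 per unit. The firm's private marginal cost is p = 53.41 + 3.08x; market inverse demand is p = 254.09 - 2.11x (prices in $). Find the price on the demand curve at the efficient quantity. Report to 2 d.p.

Social marginal cost = private MC + MEC = 61.72 + 3.08x.
Set SMC = demand: 61.72 + 3.08x = 254.09 - 2.11x → x* = 37.0655.
Consumer price on the demand curve at x*: 254.09 − 2.11×37.0655 = 175.8818.

P = $175.88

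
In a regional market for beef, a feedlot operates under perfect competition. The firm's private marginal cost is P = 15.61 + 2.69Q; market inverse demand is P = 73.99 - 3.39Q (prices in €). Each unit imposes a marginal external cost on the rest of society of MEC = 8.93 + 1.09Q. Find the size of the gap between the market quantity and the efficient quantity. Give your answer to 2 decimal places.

Market equilibrium (private): 15.61 + 2.69Q = 73.99 - 3.39Q → Q_m = 9.6020.
Social marginal cost = private MC + MEC = 24.54 + 3.78Q.
Set SMC = demand: 24.54 + 3.78Q = 73.99 - 3.39Q → Q* = 6.8968.
Gap = |9.6020 − 6.8968| = 2.7052.

2.71 units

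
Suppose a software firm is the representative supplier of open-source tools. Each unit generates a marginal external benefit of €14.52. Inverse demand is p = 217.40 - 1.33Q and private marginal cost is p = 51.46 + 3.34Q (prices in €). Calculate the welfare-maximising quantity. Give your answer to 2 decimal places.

Social marginal cost = private MC − MEB = 36.94 + 3.34Q.
Set SMC = demand: 36.94 + 3.34Q = 217.40 - 1.33Q → Q* = 38.6424.

Q* = 38.64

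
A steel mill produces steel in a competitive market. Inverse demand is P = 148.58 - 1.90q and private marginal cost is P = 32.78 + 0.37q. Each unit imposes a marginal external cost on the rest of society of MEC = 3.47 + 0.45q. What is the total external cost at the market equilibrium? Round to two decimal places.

762.54

Market equilibrium (private): 32.78 + 0.37q = 148.58 - 1.90q → q_m = 51.0132.
Total external cost = ∫₀^{q_m} (3.47 + 0.45q) dq = 3.47×51.0132 + ½×0.45×51.0132² = 762.5438.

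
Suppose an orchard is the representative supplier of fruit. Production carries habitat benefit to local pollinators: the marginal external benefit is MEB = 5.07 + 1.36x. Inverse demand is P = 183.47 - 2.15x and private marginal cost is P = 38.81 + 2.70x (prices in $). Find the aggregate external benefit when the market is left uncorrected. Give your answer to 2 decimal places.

$756.18

Market equilibrium (private): 38.81 + 2.70x = 183.47 - 2.15x → x_m = 29.8268.
Total external benefit = ∫₀^{x_m} (5.07 + 1.36x) dx = 5.07×29.8268 + ½×1.36×29.8268² = 756.1757.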